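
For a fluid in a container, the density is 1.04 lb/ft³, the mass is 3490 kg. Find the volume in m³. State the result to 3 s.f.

209 m³

Rearranging ρ = m/V for V: V = m/ρ.
ρ = 1.04 lb/ft³ = 16.66 kg/m³; m = 3490 kg.
V = 209.5 m³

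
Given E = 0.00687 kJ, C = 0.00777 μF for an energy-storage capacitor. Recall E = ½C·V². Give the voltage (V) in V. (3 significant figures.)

42100 V

Rearranging: V = √(2E/C).
E = 0.00687 kJ = 6.870 J; C = 0.00777 μF = 7.770×10^-9 F.
V = 42052 V  (the unit combination reduces to kg·m²/(A·s³) = V)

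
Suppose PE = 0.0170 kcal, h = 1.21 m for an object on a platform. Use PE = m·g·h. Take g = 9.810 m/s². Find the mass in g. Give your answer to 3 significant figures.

Solving PE = m·g·h for m: m = PE/(g·h).
PE = 0.0170 kcal = 71.13 J; h = 1.21 m; g = 9.810 m/s².
m = 5.992 kg
5.992 kg × (1 g / 0.001000 kg) = 5992 g

5990 g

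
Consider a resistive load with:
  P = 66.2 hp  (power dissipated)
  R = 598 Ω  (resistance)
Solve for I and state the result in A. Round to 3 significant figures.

9.09 A

Rearranging: I = √(P/R).
P = 66.2 hp = 49365 W; R = 598 Ω.
I = 9.086 A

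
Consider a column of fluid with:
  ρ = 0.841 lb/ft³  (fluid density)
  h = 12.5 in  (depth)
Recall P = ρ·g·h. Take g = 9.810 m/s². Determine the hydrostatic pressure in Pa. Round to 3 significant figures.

Directly: P = ρgh.
ρ = 0.841 lb/ft³ = 13.47 kg/m³; h = 12.5 in = 0.3175 m; g = 9.810 m/s².
P = 41.96 Pa  (the unit combination reduces to kg/(m·s²) = Pa)

42.0 Pa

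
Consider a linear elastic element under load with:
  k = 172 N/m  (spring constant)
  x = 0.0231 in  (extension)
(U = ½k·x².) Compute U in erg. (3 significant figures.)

U is given directly by: U = ½kx².
k = 172 N/m; x = 0.0231 in = 5.867×10^-4 m.
U = 2.961×10^-5 J  (the unit combination reduces to kg·m²/s² = J)
2.961×10^-5 J × (1 erg / 1.000×10^-7 J) = 296.1 erg

296 erg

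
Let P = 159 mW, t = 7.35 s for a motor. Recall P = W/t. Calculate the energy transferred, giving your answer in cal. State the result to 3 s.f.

Solving P = W/t for W: W = P·t.
P = 159 mW = 0.1590 W; t = 7.35 s.
W = 1.169 J
1.169 J × (1 cal / 4.184 J) = 0.2793 cal

0.279 cal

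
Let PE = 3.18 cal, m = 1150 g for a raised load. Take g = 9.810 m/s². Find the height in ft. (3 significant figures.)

3.87 ft

Solving PE = m·g·h for h: h = PE/(m·g).
PE = 3.18 cal = 13.31 J; m = 1150 g = 1.150 kg; g = 9.810 m/s².
h = 1.179 m
1.179 m × (1 ft / 0.3048 m) = 3.869 ft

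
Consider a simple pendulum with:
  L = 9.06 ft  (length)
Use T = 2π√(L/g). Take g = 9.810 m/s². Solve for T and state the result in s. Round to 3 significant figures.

Directly: T = 2π√(L/g).
L = 9.06 ft = 2.761 m; g = 9.810 m/s².
T = 3.334 s

3.33 s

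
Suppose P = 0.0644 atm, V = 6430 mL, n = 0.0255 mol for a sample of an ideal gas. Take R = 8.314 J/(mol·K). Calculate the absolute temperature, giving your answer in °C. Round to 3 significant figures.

Rearranging: T = PV/(nR).
P = 0.0644 atm = 6525 Pa; V = 6430 mL = 0.006430 m³; n = 0.0255 mol; R = 8.314 J/(mol·K).
T = 197.9 K
197.9 K − 273.15 = -75.24 °C

-75.2 °C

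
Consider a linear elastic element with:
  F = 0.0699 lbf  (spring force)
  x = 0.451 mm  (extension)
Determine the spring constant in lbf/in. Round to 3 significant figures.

From Hooke's law: k = F/x.
F = 0.0699 lbf = 0.3109 N; x = 0.451 mm = 4.510×10^-4 m.
k = 689.4 N/m
689.4 N/m × (1 lbf/in / 175.1 N/m) = 3.937 lbf/in

3.94 lbf/in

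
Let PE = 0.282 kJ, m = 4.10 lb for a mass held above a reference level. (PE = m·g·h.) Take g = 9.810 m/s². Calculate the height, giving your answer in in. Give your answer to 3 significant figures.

609 in

Solving PE = m·g·h for h: h = PE/(m·g).
PE = 0.282 kJ = 282.0 J; m = 4.10 lb = 1.860 kg; g = 9.810 m/s².
h = 15.46 m
15.46 m × (1 in / 0.02540 m) = 608.6 in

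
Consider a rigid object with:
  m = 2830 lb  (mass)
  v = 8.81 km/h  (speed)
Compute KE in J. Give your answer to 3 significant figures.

Directly: KE = ½mv².
m = 2830 lb = 1284 kg; v = 8.81 km/h = 2.447 m/s.
KE = 3844 J

3840 J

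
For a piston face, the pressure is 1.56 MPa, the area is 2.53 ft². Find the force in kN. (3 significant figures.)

Rearranging: F = P·A.
P = 1.56 MPa = 1.560×10^6 Pa; A = 2.53 ft² = 0.2350 m².
F = 3.667×10^5 N
3.667×10^5 N × (1 kN / 1000 N) = 366.7 kN

367 kN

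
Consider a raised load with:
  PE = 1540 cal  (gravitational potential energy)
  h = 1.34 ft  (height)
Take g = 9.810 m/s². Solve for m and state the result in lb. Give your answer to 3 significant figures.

3550 lb

Solving PE = m·g·h for m: m = PE/(g·h).
PE = 1540 cal = 6443 J; h = 1.34 ft = 0.4084 m; g = 9.810 m/s².
m = 1608 kg
1608 kg × (1 lb / 0.4536 kg) = 3545 lb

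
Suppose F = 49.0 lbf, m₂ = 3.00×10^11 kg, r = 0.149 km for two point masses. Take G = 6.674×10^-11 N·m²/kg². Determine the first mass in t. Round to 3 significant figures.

242 t

Solving F = G·m₁·m₂/r² for m₁: m₁ = F·r²/(G·m₂).
F = 49.0 lbf = 218.0 N; m₂ = 3.00×10^11 kg; r = 0.149 km = 149.0 m; G = 6.674×10^-11 N·m²/kg².
m₁ = 2.417×10^5 kg
2.417×10^5 kg × (1 t / 1000 kg) = 241.7 t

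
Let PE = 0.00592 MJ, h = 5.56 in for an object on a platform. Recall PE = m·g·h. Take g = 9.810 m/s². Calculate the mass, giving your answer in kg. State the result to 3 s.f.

Rearranging PE = m·g·h for m: m = PE/(g·h).
PE = 0.00592 MJ = 5920 J; h = 5.56 in = 0.1412 m; g = 9.810 m/s².
m = 4273 kg

4270 kg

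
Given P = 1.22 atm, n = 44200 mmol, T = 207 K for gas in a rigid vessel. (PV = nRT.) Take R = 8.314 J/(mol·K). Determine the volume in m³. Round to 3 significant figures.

Rearranging: V = nRT/P.
P = 1.22 atm = 1.236×10^5 Pa; n = 44200 mmol = 44.20 mol; T = 207 K; R = 8.314 J/(mol·K).
V = 0.6154 m³

0.615 m³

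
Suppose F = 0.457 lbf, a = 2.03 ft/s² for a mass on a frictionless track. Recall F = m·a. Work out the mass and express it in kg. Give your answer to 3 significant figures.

3.29 kg

Rearranging F = m·a for m: m = F/a.
F = 0.457 lbf = 2.033 N; a = 2.03 ft/s² = 0.6187 m/s².
m = 3.285 kg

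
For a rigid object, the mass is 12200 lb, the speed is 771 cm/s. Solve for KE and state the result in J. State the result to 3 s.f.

Directly: KE = ½mv².
m = 12200 lb = 5534 kg; v = 771 cm/s = 7.710 m/s.
KE = 1.645×10^5 J

1.64×10^5 J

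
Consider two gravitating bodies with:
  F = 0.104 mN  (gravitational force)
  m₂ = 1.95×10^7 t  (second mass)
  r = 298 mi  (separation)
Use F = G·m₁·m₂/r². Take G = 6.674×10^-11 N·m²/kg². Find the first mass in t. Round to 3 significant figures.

18400 t

From Newton's law of gravitation: m₁ = F·r²/(G·m₂).
F = 0.104 mN = 1.040×10^-4 N; m₂ = 1.95×10^7 t = 1.950×10^10 kg; r = 298 mi = 4.796×10^5 m; G = 6.674×10^-11 N·m²/kg².
m₁ = 1.838×10^7 kg
1.838×10^7 kg × (1 t / 1000 kg) = 18380 t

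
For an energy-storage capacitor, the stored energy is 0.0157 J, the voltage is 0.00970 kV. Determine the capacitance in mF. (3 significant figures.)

Rearranging: C = 2E/V².
E = 0.0157 J; V = 0.00970 kV = 9.700 V.
C = 3.337×10^-4 F
3.337×10^-4 F × (1 mF / 0.001000 F) = 0.3337 mF

0.334 mF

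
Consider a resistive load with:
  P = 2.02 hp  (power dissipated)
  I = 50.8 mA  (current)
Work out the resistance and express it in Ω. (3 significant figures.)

5.84×10^5 Ω

Rearranging: R = P/I².
P = 2.02 hp = 1506 W; I = 50.8 mA = 0.05080 A.
R = 5.837×10^5 Ω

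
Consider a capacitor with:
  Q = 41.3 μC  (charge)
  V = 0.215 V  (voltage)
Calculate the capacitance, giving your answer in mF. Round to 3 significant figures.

Directly: C = Q/V.
Q = 41.3 μC = 4.130×10^-5 C; V = 0.215 V.
C = 1.921×10^-4 F
1.921×10^-4 F × (1 mF / 0.001000 F) = 0.1921 mF

0.192 mF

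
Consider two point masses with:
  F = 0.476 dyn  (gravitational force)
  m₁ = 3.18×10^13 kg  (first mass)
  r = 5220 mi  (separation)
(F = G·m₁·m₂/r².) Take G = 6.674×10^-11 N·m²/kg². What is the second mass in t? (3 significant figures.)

From Newton's law of gravitation: m₂ = F·r²/(G·m₁).
F = 0.476 dyn = 4.760×10^-6 N; m₁ = 3.18×10^13 kg; r = 5220 mi = 8.401×10^6 m; G = 6.674×10^-11 N·m²/kg².
m₂ = 1.583×10^5 kg
1.583×10^5 kg × (1 t / 1000 kg) = 158.3 t

158 t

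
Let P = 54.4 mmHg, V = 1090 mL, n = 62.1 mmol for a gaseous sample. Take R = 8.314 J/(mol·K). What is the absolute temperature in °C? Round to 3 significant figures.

From the ideal-gas law: T = PV/(nR).
P = 54.4 mmHg = 7253 Pa; V = 1090 mL = 0.001090 m³; n = 62.1 mmol = 0.06210 mol; R = 8.314 J/(mol·K).
T = 15.31 K
15.31 K − 273.15 = -257.8 °C

-258 °C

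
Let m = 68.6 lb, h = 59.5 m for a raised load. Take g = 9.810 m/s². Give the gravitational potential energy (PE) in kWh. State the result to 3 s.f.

Directly: PE = mgh.
m = 68.6 lb = 31.12 kg; h = 59.5 m; g = 9.810 m/s².
PE = 18163 J  (the unit combination reduces to kg·m²/s² = J)
18163 J × (1 kWh / 3.600×10^6 J) = 0.005045 kWh

0.00505 kWh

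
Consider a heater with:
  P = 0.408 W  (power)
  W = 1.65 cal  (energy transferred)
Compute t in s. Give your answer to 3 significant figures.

16.9 s

Rearranging: t = W/P.
P = 0.408 W; W = 1.65 cal = 6.904 J.
t = 16.92 s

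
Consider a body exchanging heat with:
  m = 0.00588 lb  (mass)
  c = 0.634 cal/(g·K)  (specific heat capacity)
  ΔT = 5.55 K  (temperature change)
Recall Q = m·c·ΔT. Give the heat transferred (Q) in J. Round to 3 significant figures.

Q is given directly by: Q = mcΔT.
m = 0.00588 lb = 0.002667 kg; c = 0.634 cal/(g·K) = 2653 J/(kg·K); ΔT = 5.55 K.
Q = 39.27 J

39.3 J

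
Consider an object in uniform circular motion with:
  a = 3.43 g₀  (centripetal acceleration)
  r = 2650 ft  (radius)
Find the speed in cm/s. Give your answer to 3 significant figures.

16500 cm/s

Rearranging a = v²/r for v: v = √(a·r).
a = 3.43 g₀ = 33.64 m/s²; r = 2650 ft = 807.7 m.
v = 164.8 m/s
164.8 m/s × (1 cm/s / 0.01000 m/s) = 16483 cm/s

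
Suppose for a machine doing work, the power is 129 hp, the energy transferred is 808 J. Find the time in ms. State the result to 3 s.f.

8.40 ms

Solving P = W/t for t: t = W/P.
P = 129 hp = 96195 W; W = 808 J.
t = 0.008400 s
0.008400 s × (1 ms / 0.001000 s) = 8.400 ms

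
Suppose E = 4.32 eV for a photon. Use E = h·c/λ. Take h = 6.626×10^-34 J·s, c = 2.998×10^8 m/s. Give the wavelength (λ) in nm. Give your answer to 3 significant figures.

287 nm

Solving E = h·c/λ for λ: λ = hc/E.
E = 4.32 eV = 6.921×10^-19 J; h = 6.626×10^-34 J·s; c = 2.998×10^8 m/s.
λ = 2.870×10^-7 m
2.870×10^-7 m × (1 nm / 1.000×10^-9 m) = 287.0 nm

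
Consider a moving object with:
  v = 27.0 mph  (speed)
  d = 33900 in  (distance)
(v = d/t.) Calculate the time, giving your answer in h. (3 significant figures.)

0.0198 h

Rearranging v = d/t for t: t = d/v.
v = 27.0 mph = 12.07 m/s; d = 33900 in = 861.1 m.
t = 71.34 s
71.34 s × (1 h / 3600 s) = 0.01982 h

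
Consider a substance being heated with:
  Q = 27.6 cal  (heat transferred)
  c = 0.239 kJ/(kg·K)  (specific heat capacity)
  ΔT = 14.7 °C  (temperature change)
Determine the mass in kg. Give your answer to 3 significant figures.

Rearranging Q = m·c·ΔT for m: m = Q/(c·ΔT).
Q = 27.6 cal = 115.5 J; c = 0.239 kJ/(kg·K) = 239.0 J/(kg·K); ΔT = 14.7 °C = 14.70 K.
m = 0.03287 kg

0.0329 kg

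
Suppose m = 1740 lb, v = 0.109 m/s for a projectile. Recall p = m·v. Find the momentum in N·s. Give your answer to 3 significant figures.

86.0 N·s

Directly: p = mv.
m = 1740 lb = 789.3 kg; v = 0.109 m/s.
p = 86.03 kg·m/s
Since 1 N·s = 1 kg·m/s, 86.03 N·s.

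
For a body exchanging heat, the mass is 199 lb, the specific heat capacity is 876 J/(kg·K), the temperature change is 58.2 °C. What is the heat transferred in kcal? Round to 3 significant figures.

1100 kcal

Q is given directly by: Q = mcΔT.
m = 199 lb = 90.26 kg; c = 876 J/(kg·K); ΔT = 58.2 °C = 58.20 K.
Q = 4.602×10^6 J
4.602×10^6 J × (1 kcal / 4184 J) = 1100 kcal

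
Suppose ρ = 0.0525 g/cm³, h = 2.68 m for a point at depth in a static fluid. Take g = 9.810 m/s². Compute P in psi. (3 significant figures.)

0.200 psi

P is given directly by: P = ρgh.
ρ = 0.0525 g/cm³ = 52.50 kg/m³; h = 2.68 m; g = 9.810 m/s².
P = 1380 Pa  (the unit combination reduces to kg/(m·s²) = Pa)
1380 Pa × (1 psi / 6895 Pa) = 0.2002 psi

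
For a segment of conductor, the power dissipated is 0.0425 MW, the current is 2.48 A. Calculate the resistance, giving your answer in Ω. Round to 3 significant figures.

6910 Ω

Rearranging P = I²R for R: R = P/I².
P = 0.0425 MW = 42500 W; I = 2.48 A.
R = 6910 Ω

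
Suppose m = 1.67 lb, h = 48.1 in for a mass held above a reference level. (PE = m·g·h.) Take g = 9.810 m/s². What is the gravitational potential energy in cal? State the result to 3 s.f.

2.17 cal

Directly: PE = mgh.
m = 1.67 lb = 0.7575 kg; h = 48.1 in = 1.222 m; g = 9.810 m/s².
PE = 9.079 J  (the unit combination reduces to kg·m²/s² = J)
9.079 J × (1 cal / 4.184 J) = 2.170 cal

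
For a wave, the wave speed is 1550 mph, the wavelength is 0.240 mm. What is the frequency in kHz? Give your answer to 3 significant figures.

Rearranging: f = v/λ.
v = 1550 mph = 692.9 m/s; λ = 0.240 mm = 2.400×10^-4 m.
f = 2.887×10^6 Hz
2.887×10^6 Hz × (1 kHz / 1000 Hz) = 2887 kHz

2890 kHz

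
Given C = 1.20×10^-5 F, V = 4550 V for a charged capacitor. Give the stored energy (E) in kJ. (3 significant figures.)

0.124 kJ

Directly: E = ½CV².
C = 1.20×10^-5 F; V = 4550 V.
E = 124.2 J
124.2 J × (1 kJ / 1000 J) = 0.1242 kJ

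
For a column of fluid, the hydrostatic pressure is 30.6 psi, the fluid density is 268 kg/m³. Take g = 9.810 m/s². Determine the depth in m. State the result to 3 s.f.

80.2 m

Solving P = ρ·g·h for h: h = P/(ρ·g).
P = 30.6 psi = 2.110×10^5 Pa; ρ = 268 kg/m³; g = 9.810 m/s².
h = 80.25 m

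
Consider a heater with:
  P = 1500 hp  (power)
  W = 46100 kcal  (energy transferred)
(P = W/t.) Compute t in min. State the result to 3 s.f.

2.87 min

Rearranging: t = W/P.
P = 1500 hp = 1.119×10^6 W; W = 46100 kcal = 1.929×10^8 J.
t = 172.4 s
172.4 s × (1 min / 60.00 s) = 2.874 min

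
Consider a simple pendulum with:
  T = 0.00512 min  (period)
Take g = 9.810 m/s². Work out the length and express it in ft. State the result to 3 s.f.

Rearranging: L = g·(T/2π)².
T = 0.00512 min = 0.3072 s; g = 9.810 m/s².
L = 0.02345 m
0.02345 m × (1 ft / 0.3048 m) = 0.07694 ft

0.0769 ft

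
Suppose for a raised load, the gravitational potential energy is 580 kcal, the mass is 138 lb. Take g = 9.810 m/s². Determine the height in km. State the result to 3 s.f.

Rearranging PE = m·g·h for h: h = PE/(m·g).
PE = 580 kcal = 2.427×10^6 J; m = 138 lb = 62.60 kg; g = 9.810 m/s².
h = 3952 m
3952 m × (1 km / 1000 m) = 3.952 km

3.95 km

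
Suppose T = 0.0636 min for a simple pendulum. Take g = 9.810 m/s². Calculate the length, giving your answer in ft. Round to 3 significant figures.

Solving T = 2π√(L/g) for L: L = g·(T/2π)².
T = 0.0636 min = 3.816 s; g = 9.810 m/s².
L = 3.618 m
3.618 m × (1 ft / 0.3048 m) = 11.87 ft

11.9 ft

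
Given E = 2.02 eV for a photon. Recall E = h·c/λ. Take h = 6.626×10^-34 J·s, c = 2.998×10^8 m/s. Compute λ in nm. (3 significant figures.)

Rearranging: λ = hc/E.
E = 2.02 eV = 3.236×10^-19 J; h = 6.626×10^-34 J·s; c = 2.998×10^8 m/s.
λ = 6.138×10^-7 m
6.138×10^-7 m × (1 nm / 1.000×10^-9 m) = 613.8 nm

614 nm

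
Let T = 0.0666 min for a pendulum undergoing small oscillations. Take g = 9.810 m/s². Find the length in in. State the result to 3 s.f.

156 in

Solving T = 2π√(L/g) for L: L = g·(T/2π)².
T = 0.0666 min = 3.996 s; g = 9.810 m/s².
L = 3.968 m
3.968 m × (1 in / 0.02540 m) = 156.2 in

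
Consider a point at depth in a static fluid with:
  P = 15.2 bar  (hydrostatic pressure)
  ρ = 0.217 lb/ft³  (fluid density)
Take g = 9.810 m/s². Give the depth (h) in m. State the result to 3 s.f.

Rearranging P = ρ·g·h for h: h = P/(ρ·g).
P = 15.2 bar = 1.520×10^6 Pa; ρ = 0.217 lb/ft³ = 3.476 kg/m³; g = 9.810 m/s².
h = 44575 m

44600 m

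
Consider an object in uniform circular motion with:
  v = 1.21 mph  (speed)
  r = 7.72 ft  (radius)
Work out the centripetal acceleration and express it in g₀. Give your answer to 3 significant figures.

a is given directly by: a = v²/r.
v = 1.21 mph = 0.5409 m/s; r = 7.72 ft = 2.353 m.
a = 0.1243 m/s²
0.1243 m/s² × (1 g₀ / 9.807 m/s²) = 0.01268 g₀

0.0127 g₀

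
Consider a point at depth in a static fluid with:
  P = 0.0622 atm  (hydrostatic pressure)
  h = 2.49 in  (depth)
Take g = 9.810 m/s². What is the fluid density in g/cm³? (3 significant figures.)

Rearranging: ρ = P/(g·h).
P = 0.0622 atm = 6302 Pa; h = 2.49 in = 0.06325 m; g = 9.810 m/s².
ρ = 10158 kg/m³
10158 kg/m³ × (1 g/cm³ / 1000 kg/m³) = 10.16 g/cm³

10.2 g/cm³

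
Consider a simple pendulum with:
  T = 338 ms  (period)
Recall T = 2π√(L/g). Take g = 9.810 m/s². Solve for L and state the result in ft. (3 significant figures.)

0.0931 ft

Solving T = 2π√(L/g) for L: L = g·(T/2π)².
T = 338 ms = 0.3380 s; g = 9.810 m/s².
L = 0.02839 m
0.02839 m × (1 ft / 0.3048 m) = 0.09314 ft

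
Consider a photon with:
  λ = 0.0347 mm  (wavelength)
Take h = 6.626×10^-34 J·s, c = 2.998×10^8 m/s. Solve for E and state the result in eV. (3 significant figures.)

0.0357 eV

E is given directly by: E = hc/λ.
λ = 0.0347 mm = 3.470×10^-5 m; h = 6.626×10^-34 J·s; c = 2.998×10^8 m/s.
E = 5.725×10^-21 J
5.725×10^-21 J × (1 eV / 1.602×10^-19 J) = 0.03573 eV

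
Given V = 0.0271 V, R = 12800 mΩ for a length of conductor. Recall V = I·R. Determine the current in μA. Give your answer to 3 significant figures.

2120 μA

Rearranging V = I·R for I: I = V/R.
V = 0.0271 V; R = 12800 mΩ = 12.80 Ω.
I = 0.002117 A
0.002117 A × (1 μA / 1.000×10^-6 A) = 2117 μA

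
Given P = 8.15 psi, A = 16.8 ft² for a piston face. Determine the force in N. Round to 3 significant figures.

87700 N

Rearranging: F = P·A.
P = 8.15 psi = 56192 Pa; A = 16.8 ft² = 1.561 m².
F = 87703 N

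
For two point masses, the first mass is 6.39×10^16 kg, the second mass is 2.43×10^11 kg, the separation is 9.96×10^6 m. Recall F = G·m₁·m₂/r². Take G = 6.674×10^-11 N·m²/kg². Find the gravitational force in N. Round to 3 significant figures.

F is given directly by: F = Gm₁m₂/r².
m₁ = 6.39×10^16 kg; m₂ = 2.43×10^11 kg; r = 9.96×10^6 m; G = 6.674×10^-11 N·m²/kg².
F = 10447 N

10400 N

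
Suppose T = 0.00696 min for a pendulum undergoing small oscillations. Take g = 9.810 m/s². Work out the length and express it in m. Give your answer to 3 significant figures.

Rearranging: L = g·(T/2π)².
T = 0.00696 min = 0.4176 s; g = 9.810 m/s².
L = 0.04333 m

0.0433 m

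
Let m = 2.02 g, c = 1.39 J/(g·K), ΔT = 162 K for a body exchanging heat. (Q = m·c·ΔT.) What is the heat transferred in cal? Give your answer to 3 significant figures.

Q is given directly by: Q = mcΔT.
m = 2.02 g = 0.002020 kg; c = 1.39 J/(g·K) = 1390 J/(kg·K); ΔT = 162 K.
Q = 454.9 J
454.9 J × (1 cal / 4.184 J) = 108.7 cal

109 cal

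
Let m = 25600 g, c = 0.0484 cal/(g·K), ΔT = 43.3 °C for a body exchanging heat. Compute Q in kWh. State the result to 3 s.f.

Directly: Q = mcΔT.
m = 25600 g = 25.60 kg; c = 0.0484 cal/(g·K) = 202.5 J/(kg·K); ΔT = 43.3 °C = 43.30 K.
Q = 2.245×10^5 J  (the unit combination reduces to kg·m²/s² = J)
2.245×10^5 J × (1 kWh / 3.600×10^6 J) = 0.06235 kWh

0.0624 kWh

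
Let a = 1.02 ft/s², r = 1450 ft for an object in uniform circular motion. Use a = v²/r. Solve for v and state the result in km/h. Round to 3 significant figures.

42.2 km/h

Rearranging: v = √(a·r).
a = 1.02 ft/s² = 0.3109 m/s²; r = 1450 ft = 442.0 m.
v = 11.72 m/s
11.72 m/s × (1 km/h / 0.2778 m/s) = 42.20 km/h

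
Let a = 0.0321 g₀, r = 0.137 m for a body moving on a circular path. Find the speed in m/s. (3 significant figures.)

Solving a = v²/r for v: v = √(a·r).
a = 0.0321 g₀ = 0.3148 m/s²; r = 0.137 m.
v = 0.2077 m/s

0.208 m/s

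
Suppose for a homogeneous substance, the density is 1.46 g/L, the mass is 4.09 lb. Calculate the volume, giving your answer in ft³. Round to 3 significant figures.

44.9 ft³

Rearranging: V = m/ρ.
ρ = 1.46 g/L = 1.460 kg/m³; m = 4.09 lb = 1.855 kg.
V = 1.271 m³
1.271 m³ × (1 ft³ / 0.02832 m³) = 44.87 ft³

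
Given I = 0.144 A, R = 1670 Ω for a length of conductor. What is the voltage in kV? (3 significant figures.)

V is given directly by: V = IR.
I = 0.144 A; R = 1670 Ω.
V = 240.5 V
240.5 V × (1 kV / 1000 V) = 0.2405 kV

0.240 kV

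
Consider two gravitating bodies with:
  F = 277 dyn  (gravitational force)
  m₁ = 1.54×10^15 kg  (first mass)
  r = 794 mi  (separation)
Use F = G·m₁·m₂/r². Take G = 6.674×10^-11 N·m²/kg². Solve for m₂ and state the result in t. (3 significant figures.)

From Newton's law of gravitation: m₂ = F·r²/(G·m₁).
F = 277 dyn = 0.002770 N; m₁ = 1.54×10^15 kg; r = 794 mi = 1.278×10^6 m; G = 6.674×10^-11 N·m²/kg².
m₂ = 44006 kg
44006 kg × (1 t / 1000 kg) = 44.01 t

44.0 t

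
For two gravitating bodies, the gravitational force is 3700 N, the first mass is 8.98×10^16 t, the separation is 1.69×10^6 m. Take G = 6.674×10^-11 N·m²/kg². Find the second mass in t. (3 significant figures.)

1760 t

Rearranging F = G·m₁·m₂/r² for m₂: m₂ = F·r²/(G·m₁).
F = 3700 N; m₁ = 8.98×10^16 t = 8.980×10^19 kg; r = 1.69×10^6 m; G = 6.674×10^-11 N·m²/kg².
m₂ = 1.763×10^6 kg
1.763×10^6 kg × (1 t / 1000 kg) = 1763 t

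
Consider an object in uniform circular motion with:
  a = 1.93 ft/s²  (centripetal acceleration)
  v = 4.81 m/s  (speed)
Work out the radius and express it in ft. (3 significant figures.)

129 ft

Solving a = v²/r for r: r = v²/a.
a = 1.93 ft/s² = 0.5883 m/s²; v = 4.81 m/s.
r = 39.33 m
39.33 m × (1 ft / 0.3048 m) = 129.0 ft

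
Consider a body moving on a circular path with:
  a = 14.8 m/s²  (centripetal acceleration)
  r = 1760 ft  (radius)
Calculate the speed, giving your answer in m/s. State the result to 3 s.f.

Rearranging a = v²/r for v: v = √(a·r).
a = 14.8 m/s²; r = 1760 ft = 536.4 m.
v = 89.10 m/s

89.1 m/s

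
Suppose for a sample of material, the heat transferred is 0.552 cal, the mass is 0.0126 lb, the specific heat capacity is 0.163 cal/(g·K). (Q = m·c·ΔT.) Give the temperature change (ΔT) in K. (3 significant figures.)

Solving Q = m·c·ΔT for ΔT: ΔT = Q/(m·c).
Q = 0.552 cal = 2.310 J; m = 0.0126 lb = 0.005715 kg; c = 0.163 cal/(g·K) = 682.0 J/(kg·K).
ΔT = 0.5925 K

0.593 K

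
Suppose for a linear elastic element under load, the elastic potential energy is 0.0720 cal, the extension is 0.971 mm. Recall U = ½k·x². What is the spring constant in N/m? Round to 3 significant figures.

6.39×10^5 N/m

Rearranging U = ½k·x² for k: k = 2U/x².
U = 0.0720 cal = 0.3012 J; x = 0.971 mm = 9.710×10^-4 m.
k = 6.390×10^5 N/m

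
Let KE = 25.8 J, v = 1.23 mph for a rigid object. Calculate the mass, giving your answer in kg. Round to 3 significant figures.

171 kg

Rearranging: m = 2·KE/v².
KE = 25.8 J; v = 1.23 mph = 0.5499 m/s.
m = 170.7 kg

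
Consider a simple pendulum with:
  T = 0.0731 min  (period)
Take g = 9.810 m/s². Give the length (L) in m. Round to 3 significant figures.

Rearranging: L = g·(T/2π)².
T = 0.0731 min = 4.386 s; g = 9.810 m/s².
L = 4.780 m

4.78 m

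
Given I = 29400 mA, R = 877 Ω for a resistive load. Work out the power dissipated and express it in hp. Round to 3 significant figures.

1020 hp

Directly: P = I²R.
I = 29400 mA = 29.40 A; R = 877 Ω.
P = 7.580×10^5 W
7.580×10^5 W × (1 hp / 745.7 W) = 1017 hp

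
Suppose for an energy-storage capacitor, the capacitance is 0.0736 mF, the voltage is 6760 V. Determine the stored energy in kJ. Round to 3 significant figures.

1.68 kJ

E is given directly by: E = ½CV².
C = 0.0736 mF = 7.360×10^-5 F; V = 6760 V.
E = 1682 J
1682 J × (1 kJ / 1000 J) = 1.682 kJ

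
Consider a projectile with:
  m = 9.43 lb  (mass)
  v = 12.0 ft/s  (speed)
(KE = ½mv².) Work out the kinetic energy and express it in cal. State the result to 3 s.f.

6.84 cal

Directly: KE = ½mv².
m = 9.43 lb = 4.277 kg; v = 12.0 ft/s = 3.658 m/s.
KE = 28.61 J
28.61 J × (1 cal / 4.184 J) = 6.838 cal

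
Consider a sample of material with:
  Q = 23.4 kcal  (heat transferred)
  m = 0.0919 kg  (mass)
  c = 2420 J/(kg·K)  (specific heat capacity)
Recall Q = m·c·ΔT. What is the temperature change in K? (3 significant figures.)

Solving Q = m·c·ΔT for ΔT: ΔT = Q/(m·c).
Q = 23.4 kcal = 97906 J; m = 0.0919 kg; c = 2420 J/(kg·K).
ΔT = 440.2 K

440 K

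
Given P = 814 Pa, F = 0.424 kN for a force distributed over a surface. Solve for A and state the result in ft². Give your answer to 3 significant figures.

Rearranging P = F/A for A: A = F/P.
P = 814 Pa; F = 0.424 kN = 424.0 N.
A = 0.5209 m²
0.5209 m² × (1 ft² / 0.09290 m²) = 5.607 ft²

5.61 ft²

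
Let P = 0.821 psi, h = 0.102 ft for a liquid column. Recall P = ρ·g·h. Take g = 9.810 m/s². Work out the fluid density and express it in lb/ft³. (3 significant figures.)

1160 lb/ft³

Rearranging P = ρ·g·h for ρ: ρ = P/(g·h).
P = 0.821 psi = 5661 Pa; h = 0.102 ft = 0.03109 m; g = 9.810 m/s².
ρ = 18560 kg/m³
18560 kg/m³ × (1 lb/ft³ / 16.02 kg/m³) = 1159 lb/ft³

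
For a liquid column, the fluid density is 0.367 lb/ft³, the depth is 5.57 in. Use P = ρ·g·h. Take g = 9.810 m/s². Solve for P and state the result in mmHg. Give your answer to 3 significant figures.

0.0612 mmHg

Directly: P = ρgh.
ρ = 0.367 lb/ft³ = 5.879 kg/m³; h = 5.57 in = 0.1415 m; g = 9.810 m/s².
P = 8.159 Pa  (the unit combination reduces to kg/(m·s²) = Pa)
8.159 Pa × (1 mmHg / 133.3 Pa) = 0.06120 mmHg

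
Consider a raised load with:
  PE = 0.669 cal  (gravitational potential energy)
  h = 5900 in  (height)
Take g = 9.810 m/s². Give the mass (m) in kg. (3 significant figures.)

Rearranging: m = PE/(g·h).
PE = 0.669 cal = 2.799 J; h = 5900 in = 149.9 m; g = 9.810 m/s².
m = 0.001904 kg

0.00190 kg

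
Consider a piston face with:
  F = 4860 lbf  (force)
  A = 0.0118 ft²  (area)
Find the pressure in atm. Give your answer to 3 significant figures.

P is given directly by: P = F/A.
F = 4860 lbf = 21618 N; A = 0.0118 ft² = 0.001096 m².
P = 1.972×10^7 Pa
1.972×10^7 Pa × (1 atm / 1.013×10^5 Pa) = 194.6 atm

195 atm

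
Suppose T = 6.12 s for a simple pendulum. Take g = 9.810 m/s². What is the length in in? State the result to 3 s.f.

Rearranging: L = g·(T/2π)².
T = 6.12 s; g = 9.810 m/s².
L = 9.307 m
9.307 m × (1 in / 0.02540 m) = 366.4 in

366 in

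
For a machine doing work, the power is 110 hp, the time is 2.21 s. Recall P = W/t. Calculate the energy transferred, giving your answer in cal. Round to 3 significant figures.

Rearranging P = W/t for W: W = P·t.
P = 110 hp = 82027 W; t = 2.21 s.
W = 1.813×10^5 J  (the unit combination reduces to kg·m²/s² = J)
1.813×10^5 J × (1 cal / 4.184 J) = 43327 cal

43300 cal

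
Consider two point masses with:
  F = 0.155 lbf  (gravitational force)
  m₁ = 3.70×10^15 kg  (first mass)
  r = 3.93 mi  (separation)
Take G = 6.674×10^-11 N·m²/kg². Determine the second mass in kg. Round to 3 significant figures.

112 kg

From Newton's law of gravitation: m₂ = F·r²/(G·m₁).
F = 0.155 lbf = 0.6895 N; m₁ = 3.70×10^15 kg; r = 3.93 mi = 6325 m; G = 6.674×10^-11 N·m²/kg².
m₂ = 111.7 kg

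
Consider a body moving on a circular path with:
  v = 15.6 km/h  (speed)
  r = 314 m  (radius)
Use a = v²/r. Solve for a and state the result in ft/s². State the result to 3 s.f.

a is given directly by: a = v²/r.
v = 15.6 km/h = 4.333 m/s; r = 314 m.
a = 0.05980 m/s²
0.05980 m/s² × (1 ft/s² / 0.3048 m/s²) = 0.1962 ft/s²

0.196 ft/s²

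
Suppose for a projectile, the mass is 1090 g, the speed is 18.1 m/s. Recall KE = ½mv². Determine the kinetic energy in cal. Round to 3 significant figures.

KE is given directly by: KE = ½mv².
m = 1090 g = 1.090 kg; v = 18.1 m/s.
KE = 178.5 J  (the unit combination reduces to kg·m²/s² = J)
178.5 J × (1 cal / 4.184 J) = 42.67 cal

42.7 cal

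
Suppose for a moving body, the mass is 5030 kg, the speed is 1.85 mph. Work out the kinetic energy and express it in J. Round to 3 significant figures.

KE is given directly by: KE = ½mv².
m = 5030 kg; v = 1.85 mph = 0.8270 m/s.
KE = 1720 J  (the unit combination reduces to kg·m²/s² = J)

1720 J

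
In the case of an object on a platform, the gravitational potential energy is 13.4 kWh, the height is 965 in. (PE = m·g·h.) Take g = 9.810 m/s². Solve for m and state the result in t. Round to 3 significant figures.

Rearranging: m = PE/(g·h).
PE = 13.4 kWh = 4.824×10^7 J; h = 965 in = 24.51 m; g = 9.810 m/s².
m = 2.006×10^5 kg
2.006×10^5 kg × (1 t / 1000 kg) = 200.6 t

201 t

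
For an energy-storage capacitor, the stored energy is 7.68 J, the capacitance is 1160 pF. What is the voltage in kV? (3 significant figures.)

115 kV

Rearranging: V = √(2E/C).
E = 7.68 J; C = 1160 pF = 1.160×10^-9 F.
V = 1.151×10^5 V
1.151×10^5 V × (1 kV / 1000 V) = 115.1 kV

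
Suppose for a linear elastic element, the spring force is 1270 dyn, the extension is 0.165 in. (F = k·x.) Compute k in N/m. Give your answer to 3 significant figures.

Solving F = k·x for k: k = F/x.
F = 1270 dyn = 0.01270 N; x = 0.165 in = 0.004191 m.
k = 3.030 N/m

3.03 N/m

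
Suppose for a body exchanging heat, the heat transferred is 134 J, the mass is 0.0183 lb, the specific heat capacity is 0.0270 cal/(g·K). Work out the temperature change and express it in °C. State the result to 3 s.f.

Rearranging Q = m·c·ΔT for ΔT: ΔT = Q/(m·c).
Q = 134 J; m = 0.0183 lb = 0.008301 kg; c = 0.0270 cal/(g·K) = 113.0 J/(kg·K).
ΔT = 142.9 K
Since 1 °C = 1 K, 142.9 °C.

143 °C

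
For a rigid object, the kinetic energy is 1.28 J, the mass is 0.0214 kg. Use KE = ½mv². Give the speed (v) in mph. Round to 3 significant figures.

Rearranging: v = √(2·KE/m).
KE = 1.28 J; m = 0.0214 kg.
v = 10.94 m/s
10.94 m/s × (1 mph / 0.4470 m/s) = 24.47 mph

24.5 mph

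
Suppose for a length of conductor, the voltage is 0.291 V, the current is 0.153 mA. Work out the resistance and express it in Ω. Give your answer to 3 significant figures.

1900 Ω

Rearranging V = I·R for R: R = V/I.
V = 0.291 V; I = 0.153 mA = 1.530×10^-4 A.
R = 1902 Ω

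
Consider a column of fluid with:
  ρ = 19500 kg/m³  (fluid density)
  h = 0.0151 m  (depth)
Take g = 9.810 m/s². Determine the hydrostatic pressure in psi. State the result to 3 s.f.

Directly: P = ρgh.
ρ = 19500 kg/m³; h = 0.0151 m; g = 9.810 m/s².
P = 2889 Pa  (the unit combination reduces to kg/(m·s²) = Pa)
2889 Pa × (1 psi / 6895 Pa) = 0.4189 psi

0.419 psi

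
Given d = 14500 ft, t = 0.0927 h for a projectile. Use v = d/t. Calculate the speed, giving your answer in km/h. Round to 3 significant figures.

47.7 km/h

v is given directly by: v = d/t.
d = 14500 ft = 4420 m; t = 0.0927 h = 333.7 s.
v = 13.24 m/s
13.24 m/s × (1 km/h / 0.2778 m/s) = 47.68 km/h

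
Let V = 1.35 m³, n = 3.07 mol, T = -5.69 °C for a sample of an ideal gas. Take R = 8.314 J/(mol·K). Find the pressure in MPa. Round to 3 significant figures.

0.00506 MPa

P is given directly by: P = nRT/V.
V = 1.35 m³; n = 3.07 mol; T = -5.69 °C = 267.5 K; R = 8.314 J/(mol·K).
P = 5057 Pa  (the unit combination reduces to kg/(m·s²) = Pa)
5057 Pa × (1 MPa / 1.000×10^6 Pa) = 0.005057 MPa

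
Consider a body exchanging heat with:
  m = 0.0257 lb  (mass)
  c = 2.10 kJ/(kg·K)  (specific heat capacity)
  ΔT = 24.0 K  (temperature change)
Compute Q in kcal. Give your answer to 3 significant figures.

0.140 kcal

Q is given directly by: Q = mcΔT.
m = 0.0257 lb = 0.01166 kg; c = 2.10 kJ/(kg·K) = 2100 J/(kg·K); ΔT = 24.0 K.
Q = 587.5 J
587.5 J × (1 kcal / 4184 J) = 0.1404 kcal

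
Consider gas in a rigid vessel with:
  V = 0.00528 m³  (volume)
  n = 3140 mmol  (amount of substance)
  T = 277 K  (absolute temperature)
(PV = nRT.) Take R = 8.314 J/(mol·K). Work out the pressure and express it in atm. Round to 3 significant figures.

13.5 atm

P is given directly by: P = nRT/V.
V = 0.00528 m³; n = 3140 mmol = 3.140 mol; T = 277 K; R = 8.314 J/(mol·K).
P = 1.370×10^6 Pa  (the unit combination reduces to kg/(m·s²) = Pa)
1.370×10^6 Pa × (1 atm / 1.013×10^5 Pa) = 13.52 atm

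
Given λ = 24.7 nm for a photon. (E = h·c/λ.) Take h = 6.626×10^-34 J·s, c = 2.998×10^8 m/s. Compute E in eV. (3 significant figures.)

50.2 eV

Directly: E = hc/λ.
λ = 24.7 nm = 2.470×10^-8 m; h = 6.626×10^-34 J·s; c = 2.998×10^8 m/s.
E = 8.042×10^-18 J
8.042×10^-18 J × (1 eV / 1.602×10^-19 J) = 50.20 eV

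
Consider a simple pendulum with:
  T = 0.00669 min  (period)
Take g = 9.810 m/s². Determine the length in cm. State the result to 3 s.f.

4.00 cm

Rearranging T = 2π√(L/g) for L: L = g·(T/2π)².
T = 0.00669 min = 0.4014 s; g = 9.810 m/s².
L = 0.04004 m
0.04004 m × (1 cm / 0.01000 m) = 4.004 cm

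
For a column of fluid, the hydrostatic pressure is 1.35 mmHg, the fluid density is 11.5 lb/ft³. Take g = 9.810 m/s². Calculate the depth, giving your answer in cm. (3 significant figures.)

Solving P = ρ·g·h for h: h = P/(ρ·g).
P = 1.35 mmHg = 180.0 Pa; ρ = 11.5 lb/ft³ = 184.2 kg/m³; g = 9.810 m/s².
h = 0.09960 m
0.09960 m × (1 cm / 0.01000 m) = 9.960 cm

9.96 cm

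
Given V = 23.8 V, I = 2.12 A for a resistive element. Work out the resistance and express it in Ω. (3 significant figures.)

11.2 Ω

From Ohm's law: R = V/I.
V = 23.8 V; I = 2.12 A.
R = 11.23 Ω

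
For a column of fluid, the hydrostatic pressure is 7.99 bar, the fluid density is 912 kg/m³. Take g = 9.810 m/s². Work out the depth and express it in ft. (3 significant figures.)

Rearranging: h = P/(ρ·g).
P = 7.99 bar = 7.990×10^5 Pa; ρ = 912 kg/m³; g = 9.810 m/s².
h = 89.31 m
89.31 m × (1 ft / 0.3048 m) = 293.0 ft

293 ft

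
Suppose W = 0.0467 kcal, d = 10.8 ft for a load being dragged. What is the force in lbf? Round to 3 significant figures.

13.3 lbf

Rearranging W = F·d for F: F = W/d.
W = 0.0467 kcal = 195.4 J; d = 10.8 ft = 3.292 m.
F = 59.36 N
59.36 N × (1 lbf / 4.448 N) = 13.34 lbf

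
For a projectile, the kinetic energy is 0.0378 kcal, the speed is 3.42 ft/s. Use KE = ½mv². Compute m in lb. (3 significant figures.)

Rearranging KE = ½mv² for m: m = 2·KE/v².
KE = 0.0378 kcal = 158.2 J; v = 3.42 ft/s = 1.042 m/s.
m = 291.1 kg
291.1 kg × (1 lb / 0.4536 kg) = 641.7 lb

642 lb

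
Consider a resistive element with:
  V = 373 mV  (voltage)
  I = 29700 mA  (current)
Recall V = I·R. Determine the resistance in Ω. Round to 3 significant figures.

0.0126 Ω

From Ohm's law: R = V/I.
V = 373 mV = 0.3730 V; I = 29700 mA = 29.70 A.
R = 0.01256 Ω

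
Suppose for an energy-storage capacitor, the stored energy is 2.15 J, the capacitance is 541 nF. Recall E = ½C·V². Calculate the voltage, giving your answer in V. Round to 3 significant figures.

2820 V

Rearranging E = ½C·V² for V: V = √(2E/C).
E = 2.15 J; C = 541 nF = 5.410×10^-7 F.
V = 2819 V  (the unit combination reduces to kg·m²/(A·s³) = V)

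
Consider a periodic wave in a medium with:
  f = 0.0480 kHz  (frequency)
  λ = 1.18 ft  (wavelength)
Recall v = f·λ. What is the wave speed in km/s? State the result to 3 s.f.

Directly: v = fλ.
f = 0.0480 kHz = 48.00 Hz; λ = 1.18 ft = 0.3597 m.
v = 17.26 m/s
17.26 m/s × (1 km/s / 1000 m/s) = 0.01726 km/s

0.0173 km/s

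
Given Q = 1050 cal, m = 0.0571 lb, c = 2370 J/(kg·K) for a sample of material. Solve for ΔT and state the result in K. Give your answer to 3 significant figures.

Rearranging: ΔT = Q/(m·c).
Q = 1050 cal = 4393 J; m = 0.0571 lb = 0.02590 kg; c = 2370 J/(kg·K).
ΔT = 71.57 K

71.6 K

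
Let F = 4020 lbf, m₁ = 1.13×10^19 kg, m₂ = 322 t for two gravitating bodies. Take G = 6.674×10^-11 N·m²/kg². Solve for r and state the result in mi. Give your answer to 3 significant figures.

Solving F = G·m₁·m₂/r² for r: r = √(G·m₁m₂/F).
F = 4020 lbf = 17882 N; m₁ = 1.13×10^19 kg; m₂ = 322 t = 3.220×10^5 kg; G = 6.674×10^-11 N·m²/kg².
r = 1.165×10^5 m
1.165×10^5 m × (1 mi / 1609 m) = 72.41 mi

72.4 mi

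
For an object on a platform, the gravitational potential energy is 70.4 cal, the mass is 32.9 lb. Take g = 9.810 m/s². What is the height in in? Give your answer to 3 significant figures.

Rearranging PE = m·g·h for h: h = PE/(m·g).
PE = 70.4 cal = 294.6 J; m = 32.9 lb = 14.92 kg; g = 9.810 m/s².
h = 2.012 m
2.012 m × (1 in / 0.02540 m) = 79.21 in

79.2 in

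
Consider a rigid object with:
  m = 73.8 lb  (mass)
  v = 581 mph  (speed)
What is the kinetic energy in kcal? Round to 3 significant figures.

270 kcal

Directly: KE = ½mv².
m = 73.8 lb = 33.48 kg; v = 581 mph = 259.7 m/s.
KE = 1.129×10^6 J
1.129×10^6 J × (1 kcal / 4184 J) = 269.9 kcal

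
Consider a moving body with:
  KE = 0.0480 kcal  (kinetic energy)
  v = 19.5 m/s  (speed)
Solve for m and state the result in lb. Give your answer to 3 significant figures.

2.33 lb

Solving KE = ½mv² for m: m = 2·KE/v².
KE = 0.0480 kcal = 200.8 J; v = 19.5 m/s.
m = 1.056 kg
1.056 kg × (1 lb / 0.4536 kg) = 2.329 lb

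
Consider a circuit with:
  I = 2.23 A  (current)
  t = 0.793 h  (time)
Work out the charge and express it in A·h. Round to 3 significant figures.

1.77 A·h

q is given directly by: q = It.
I = 2.23 A; t = 0.793 h = 2855 s.
q = 6366 C
6366 C × (1 A·h / 3600 C) = 1.768 A·h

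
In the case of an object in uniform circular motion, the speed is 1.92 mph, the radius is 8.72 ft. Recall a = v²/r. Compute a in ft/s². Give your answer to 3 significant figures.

0.909 ft/s²

a is given directly by: a = v²/r.
v = 1.92 mph = 0.8583 m/s; r = 8.72 ft = 2.658 m.
a = 0.2772 m/s²
0.2772 m/s² × (1 ft/s² / 0.3048 m/s²) = 0.9094 ft/s²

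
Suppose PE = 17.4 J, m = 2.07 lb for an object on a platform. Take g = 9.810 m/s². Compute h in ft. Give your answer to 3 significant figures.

6.20 ft

Rearranging PE = m·g·h for h: h = PE/(m·g).
PE = 17.4 J; m = 2.07 lb = 0.9389 kg; g = 9.810 m/s².
h = 1.889 m
1.889 m × (1 ft / 0.3048 m) = 6.198 ft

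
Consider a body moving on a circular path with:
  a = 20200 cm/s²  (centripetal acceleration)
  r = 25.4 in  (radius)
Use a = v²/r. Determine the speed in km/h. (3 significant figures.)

Rearranging a = v²/r for v: v = √(a·r).
a = 20200 cm/s² = 202.0 m/s²; r = 25.4 in = 0.6452 m.
v = 11.42 m/s
11.42 m/s × (1 km/h / 0.2778 m/s) = 41.10 km/h

41.1 km/h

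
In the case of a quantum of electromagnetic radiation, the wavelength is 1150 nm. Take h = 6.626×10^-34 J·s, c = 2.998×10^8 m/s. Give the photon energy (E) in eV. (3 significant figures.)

Directly: E = hc/λ.
λ = 1150 nm = 1.150×10^-6 m; h = 6.626×10^-34 J·s; c = 2.998×10^8 m/s.
E = 1.727×10^-19 J
1.727×10^-19 J × (1 eV / 1.602×10^-19 J) = 1.078 eV

1.08 eV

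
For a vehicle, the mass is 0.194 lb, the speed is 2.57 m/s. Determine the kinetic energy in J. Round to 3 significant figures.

KE is given directly by: KE = ½mv².
m = 0.194 lb = 0.08800 kg; v = 2.57 m/s.
KE = 0.2906 J

0.291 J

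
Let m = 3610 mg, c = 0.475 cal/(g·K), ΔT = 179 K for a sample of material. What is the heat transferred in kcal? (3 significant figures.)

0.307 kcal

Directly: Q = mcΔT.
m = 3610 mg = 0.003610 kg; c = 0.475 cal/(g·K) = 1987 J/(kg·K); ΔT = 179 K.
Q = 1284 J  (the unit combination reduces to kg·m²/s² = J)
1284 J × (1 kcal / 4184 J) = 0.3069 kcal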